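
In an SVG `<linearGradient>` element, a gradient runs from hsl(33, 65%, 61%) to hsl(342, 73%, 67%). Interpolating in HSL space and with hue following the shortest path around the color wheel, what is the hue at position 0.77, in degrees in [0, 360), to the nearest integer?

354

Hue: 342 − 33 = 309°, but |309| > 180 so the shorter arc goes the other way: Δh = 309 − 360 = -51°.
H = 33 + 0.77 × (-51) = -6.27 → -6 → -6 mod 360 = 354°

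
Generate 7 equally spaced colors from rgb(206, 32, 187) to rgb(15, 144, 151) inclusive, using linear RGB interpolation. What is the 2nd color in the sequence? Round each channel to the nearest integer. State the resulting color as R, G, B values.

With 7 swatches and endpoints inclusive, swatch 2 sits at t = (2 − 1)/(7 − 1) = 1/6 ≈ 0.1667.
R = 206 + 0.1667 × (15 − 206) = 174.16 → 174
G = 32 + 0.1667 × (144 − 32) = 50.67 → 51
B = 187 + 0.1667 × (151 − 187) = 180.999 → 181

(174, 51, 181)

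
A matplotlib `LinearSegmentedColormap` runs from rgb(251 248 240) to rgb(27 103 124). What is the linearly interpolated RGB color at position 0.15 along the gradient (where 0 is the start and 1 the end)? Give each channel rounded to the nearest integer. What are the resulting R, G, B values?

R = 251 + 0.15 × (27 − 251) = 251 + 0.15 × -224 = 217.4 → 217
G = 248 + 0.15 × (103 − 248) = 248 + 0.15 × -145 = 226.25 → 226
B = 240 + 0.15 × (124 − 240) = 240 + 0.15 × -116 = 222.6 → 223

(217, 226, 223)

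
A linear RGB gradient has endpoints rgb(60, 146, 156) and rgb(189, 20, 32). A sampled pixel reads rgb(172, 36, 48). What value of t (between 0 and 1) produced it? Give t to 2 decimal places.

Invert the lerp on the R channel (largest span, 129): t = (172 − 60) / (189 − 60) = 112/129 = 0.86822.
Check on G: (36 − 146)/(20 − 146) = 0.873 ✓

0.87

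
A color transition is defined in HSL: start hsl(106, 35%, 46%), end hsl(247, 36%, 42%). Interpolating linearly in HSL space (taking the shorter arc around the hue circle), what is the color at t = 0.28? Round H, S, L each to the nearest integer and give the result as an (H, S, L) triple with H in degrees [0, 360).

Hue arc: Δh = 247 − 106 = 141° (|Δh| ≤ 180, already the shorter path).
H = 106 + 0.28 × (141) = 145.48 → 145°
S = 35 + 0.28 × (36 − 35) = 35.28 → 35%
L = 46 + 0.28 × (42 − 46) = 44.88 → 45%

(145, 35, 45)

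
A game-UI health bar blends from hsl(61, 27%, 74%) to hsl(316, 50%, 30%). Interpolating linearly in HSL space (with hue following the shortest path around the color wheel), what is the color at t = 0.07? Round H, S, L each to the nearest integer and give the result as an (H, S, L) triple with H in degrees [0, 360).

(54, 29, 71)

Hue: 316 − 61 = 255°, but |255| > 180 so the shorter arc goes the other way: Δh = 255 − 360 = -105°.
H = 61 + 0.07 × (-105) = 53.65 → 54°
S = 27 + 0.07 × (50 − 27) = 28.61 → 29%
L = 74 + 0.07 × (30 − 74) = 70.92 → 71%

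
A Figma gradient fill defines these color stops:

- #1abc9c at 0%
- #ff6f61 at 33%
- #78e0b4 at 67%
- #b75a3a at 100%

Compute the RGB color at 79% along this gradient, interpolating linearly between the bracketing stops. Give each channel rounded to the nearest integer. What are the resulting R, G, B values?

79% lies between the 67% and 100% stops, so the local fraction is t = (79 − 67)/(100 − 67) = 12/33 ≈ 0.3636.
#78e0b4 → (120, 224, 180); #b75a3a → (183, 90, 58).
R = 120 + 0.3636 × (183 − 120) = 142.907 → 143
G = 224 + 0.3636 × (90 − 224) = 175.278 → 175
B = 180 + 0.3636 × (58 − 180) = 135.641 → 136

(143, 175, 136)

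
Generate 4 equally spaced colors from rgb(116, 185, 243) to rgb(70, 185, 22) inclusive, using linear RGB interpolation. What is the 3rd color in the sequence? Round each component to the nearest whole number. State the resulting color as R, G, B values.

(85, 185, 96)

With 4 swatches and endpoints inclusive, swatch 3 sits at t = (3 − 1)/(4 − 1) = 2/3 ≈ 0.6667.
R = 116 + 0.6667 × (70 − 116) = 85.332 → 85
G = 185 + 0.6667 × (185 − 185) = 185 → 185
B = 243 + 0.6667 × (22 − 243) = 95.659 → 96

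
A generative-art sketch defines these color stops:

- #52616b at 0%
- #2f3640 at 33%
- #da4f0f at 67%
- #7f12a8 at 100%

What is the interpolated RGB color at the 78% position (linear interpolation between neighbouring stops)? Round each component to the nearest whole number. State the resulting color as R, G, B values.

78% lies between the 67% and 100% stops, so the local fraction is t = (78 − 67)/(100 − 67) = 11/33 ≈ 0.3333.
#da4f0f → (218, 79, 15); #7f12a8 → (127, 18, 168).
R = 218 + 0.3333 × (127 − 218) = 187.67 → 188
G = 79 + 0.3333 × (18 − 79) = 58.669 → 59
B = 15 + 0.3333 × (168 − 15) = 65.995 → 66

(188, 59, 66)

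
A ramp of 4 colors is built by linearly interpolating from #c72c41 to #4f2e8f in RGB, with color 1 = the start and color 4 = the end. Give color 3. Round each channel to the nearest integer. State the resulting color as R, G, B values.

(119, 45, 117)

With 4 swatches and endpoints inclusive, swatch 3 sits at t = (3 − 1)/(4 − 1) = 2/3 ≈ 0.6667.
#c72c41 → (199, 44, 65); #4f2e8f → (79, 46, 143).
R = 199 + 0.6667 × (79 − 199) = 118.996 → 119
G = 44 + 0.6667 × (46 − 44) = 45.333 → 45
B = 65 + 0.6667 × (143 − 65) = 117.003 → 117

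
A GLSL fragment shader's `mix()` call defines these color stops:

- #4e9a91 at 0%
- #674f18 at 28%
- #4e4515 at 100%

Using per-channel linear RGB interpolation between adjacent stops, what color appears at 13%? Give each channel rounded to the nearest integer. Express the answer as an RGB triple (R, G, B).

(90, 119, 89)

13% lies between the 0% and 28% stops, so the local fraction is t = (13 − 0)/(28 − 0) = 13/28 ≈ 0.4643.
#4e9a91 → (78, 154, 145); #674f18 → (103, 79, 24).
R = 78 + 0.4643 × (103 − 78) = 89.608 → 90
G = 154 + 0.4643 × (79 − 154) = 119.178 → 119
B = 145 + 0.4643 × (24 − 145) = 88.82 → 89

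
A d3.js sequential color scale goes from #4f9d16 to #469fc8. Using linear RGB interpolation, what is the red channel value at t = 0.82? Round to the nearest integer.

72

R₁ = 79 (from #4f9d16), R₂ = 70 (from #469fc8).
R = 79 + 0.82 × (70 − 79) = 71.62 → 72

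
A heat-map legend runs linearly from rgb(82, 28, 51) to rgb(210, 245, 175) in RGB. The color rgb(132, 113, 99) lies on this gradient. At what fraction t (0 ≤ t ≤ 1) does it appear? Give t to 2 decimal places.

Invert the lerp on the G channel (largest span, 217): t = (113 − 28) / (245 − 28) = 85/217 = 0.39171.
Check on R: (132 − 82)/(210 − 82) = 0.3906 ✓

0.39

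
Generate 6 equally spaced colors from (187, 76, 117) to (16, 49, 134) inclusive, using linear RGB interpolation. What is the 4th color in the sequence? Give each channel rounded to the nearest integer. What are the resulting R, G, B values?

With 6 swatches and endpoints inclusive, swatch 4 sits at t = (4 − 1)/(6 − 1) = 3/5 ≈ 0.6.
R = 187 + 0.6 × (16 − 187) = 84.4 → 84
G = 76 + 0.6 × (49 − 76) = 59.8 → 60
B = 117 + 0.6 × (134 − 117) = 127.2 → 127

(84, 60, 127)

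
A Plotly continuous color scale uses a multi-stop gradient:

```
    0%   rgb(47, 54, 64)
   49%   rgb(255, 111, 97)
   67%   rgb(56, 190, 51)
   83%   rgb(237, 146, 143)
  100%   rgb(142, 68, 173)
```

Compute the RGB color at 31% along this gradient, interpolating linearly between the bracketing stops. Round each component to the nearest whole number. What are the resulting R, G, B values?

31% lies between the 0% and 49% stops, so the local fraction is t = (31 − 0)/(49 − 0) = 31/49 ≈ 0.6327.
R = 47 + 0.6327 × (255 − 47) = 178.602 → 179
G = 54 + 0.6327 × (111 − 54) = 90.064 → 90
B = 64 + 0.6327 × (97 − 64) = 84.879 → 85

(179, 90, 85)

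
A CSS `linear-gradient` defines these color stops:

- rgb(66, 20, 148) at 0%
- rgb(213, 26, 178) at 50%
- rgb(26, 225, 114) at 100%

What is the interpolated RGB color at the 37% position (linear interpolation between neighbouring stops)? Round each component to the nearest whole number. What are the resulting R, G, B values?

37% lies between the 0% and 50% stops, so the local fraction is t = (37 − 0)/(50 − 0) = 37/50 ≈ 0.74.
R = 66 + 0.74 × (213 − 66) = 174.78 → 175
G = 20 + 0.74 × (26 − 20) = 24.44 → 24
B = 148 + 0.74 × (178 − 148) = 170.2 → 170

(175, 24, 170)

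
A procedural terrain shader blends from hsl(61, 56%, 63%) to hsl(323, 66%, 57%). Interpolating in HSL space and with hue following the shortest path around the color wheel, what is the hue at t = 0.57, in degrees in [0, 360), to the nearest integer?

Hue: 323 − 61 = 262°, but |262| > 180 so the shorter arc goes the other way: Δh = 262 − 360 = -98°.
H = 61 + 0.57 × (-98) = 5.14 → 5°

5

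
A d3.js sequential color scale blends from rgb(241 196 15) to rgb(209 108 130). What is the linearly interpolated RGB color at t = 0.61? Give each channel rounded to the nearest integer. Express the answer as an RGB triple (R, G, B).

(221, 142, 85)

R = 241 + 0.61 × (209 − 241) = 241 + 0.61 × -32 = 221.48 → 221
G = 196 + 0.61 × (108 − 196) = 196 + 0.61 × -88 = 142.32 → 142
B = 15 + 0.61 × (130 − 15) = 15 + 0.61 × 115 = 85.15 → 85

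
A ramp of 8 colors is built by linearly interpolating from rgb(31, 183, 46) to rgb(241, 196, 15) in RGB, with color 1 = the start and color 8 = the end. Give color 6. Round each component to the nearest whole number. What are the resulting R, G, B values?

With 8 swatches and endpoints inclusive, swatch 6 sits at t = (6 − 1)/(8 − 1) = 5/7 ≈ 0.7143.
R = 31 + 0.7143 × (241 − 31) = 181.003 → 181
G = 183 + 0.7143 × (196 − 183) = 192.286 → 192
B = 46 + 0.7143 × (15 − 46) = 23.857 → 24

(181, 192, 24)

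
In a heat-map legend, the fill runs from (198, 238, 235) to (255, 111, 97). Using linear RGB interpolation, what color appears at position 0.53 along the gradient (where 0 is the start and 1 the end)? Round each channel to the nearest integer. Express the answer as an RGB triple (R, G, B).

(228, 171, 162)

R = 198 + 0.53 × (255 − 198) = 198 + 0.53 × 57 = 228.21 → 228
G = 238 + 0.53 × (111 − 238) = 238 + 0.53 × -127 = 170.69 → 171
B = 235 + 0.53 × (97 − 235) = 235 + 0.53 × -138 = 161.86 → 162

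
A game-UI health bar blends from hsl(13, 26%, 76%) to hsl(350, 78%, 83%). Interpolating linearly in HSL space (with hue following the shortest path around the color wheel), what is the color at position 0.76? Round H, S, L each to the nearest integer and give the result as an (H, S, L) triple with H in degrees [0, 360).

(356, 66, 81)

Hue: 350 − 13 = 337°, but |337| > 180 so the shorter arc goes the other way: Δh = 337 − 360 = -23°.
H = 13 + 0.76 × (-23) = -4.48 → -4 → -4 mod 360 = 356°
S = 26 + 0.76 × (78 − 26) = 65.52 → 66%
L = 76 + 0.76 × (83 − 76) = 81.32 → 81%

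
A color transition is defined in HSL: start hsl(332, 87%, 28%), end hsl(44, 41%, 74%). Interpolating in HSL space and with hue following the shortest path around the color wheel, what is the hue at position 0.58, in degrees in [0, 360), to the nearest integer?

14

Hue: 44 − 332 = -288°, but |-288| > 180 so the shorter arc goes the other way: Δh = -288 + 360 = 72°.
H = 332 + 0.58 × (72) = 373.76 → 374 → 374 mod 360 = 14°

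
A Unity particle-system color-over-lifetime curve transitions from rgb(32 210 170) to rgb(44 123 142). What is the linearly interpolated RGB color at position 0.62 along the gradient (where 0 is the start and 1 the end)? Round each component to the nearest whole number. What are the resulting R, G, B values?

R = 32 + 0.62 × (44 − 32) = 32 + 0.62 × 12 = 39.44 → 39
G = 210 + 0.62 × (123 − 210) = 210 + 0.62 × -87 = 156.06 → 156
B = 170 + 0.62 × (142 − 170) = 170 + 0.62 × -28 = 152.64 → 153

(39, 156, 153)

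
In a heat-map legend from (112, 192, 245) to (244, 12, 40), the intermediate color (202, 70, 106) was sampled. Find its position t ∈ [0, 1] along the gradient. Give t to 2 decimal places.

0.68

Invert the lerp on the B channel (largest span, 205): t = (106 − 245) / (40 − 245) = -139/-205 = 0.67805.
Check on R: (202 − 112)/(244 − 112) = 0.6818 ✓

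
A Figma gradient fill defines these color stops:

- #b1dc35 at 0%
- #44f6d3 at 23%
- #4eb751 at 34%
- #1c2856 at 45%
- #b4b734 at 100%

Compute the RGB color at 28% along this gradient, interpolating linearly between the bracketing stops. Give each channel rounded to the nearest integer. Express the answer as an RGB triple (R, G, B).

(73, 217, 152)

28% lies between the 23% and 34% stops, so the local fraction is t = (28 − 23)/(34 − 23) = 5/11 ≈ 0.4545.
#44f6d3 → (68, 246, 211); #4eb751 → (78, 183, 81).
R = 68 + 0.4545 × (78 − 68) = 72.545 → 73
G = 246 + 0.4545 × (183 − 246) = 217.367 → 217
B = 211 + 0.4545 × (81 − 211) = 151.915 → 152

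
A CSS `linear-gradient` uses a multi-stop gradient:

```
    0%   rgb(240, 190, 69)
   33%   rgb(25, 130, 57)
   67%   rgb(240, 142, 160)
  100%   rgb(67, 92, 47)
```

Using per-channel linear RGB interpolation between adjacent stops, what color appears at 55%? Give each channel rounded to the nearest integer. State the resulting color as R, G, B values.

(164, 138, 124)

55% lies between the 33% and 67% stops, so the local fraction is t = (55 − 33)/(67 − 33) = 22/34 ≈ 0.6471.
R = 25 + 0.6471 × (240 − 25) = 164.126 → 164
G = 130 + 0.6471 × (142 − 130) = 137.765 → 138
B = 57 + 0.6471 × (160 − 57) = 123.651 → 124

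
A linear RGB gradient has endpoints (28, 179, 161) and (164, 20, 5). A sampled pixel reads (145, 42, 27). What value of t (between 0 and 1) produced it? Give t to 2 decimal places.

0.86

Invert the lerp on the G channel (largest span, 159): t = (42 − 179) / (20 − 179) = -137/-159 = 0.86164.
Check on R: (145 − 28)/(164 − 28) = 0.8603 ✓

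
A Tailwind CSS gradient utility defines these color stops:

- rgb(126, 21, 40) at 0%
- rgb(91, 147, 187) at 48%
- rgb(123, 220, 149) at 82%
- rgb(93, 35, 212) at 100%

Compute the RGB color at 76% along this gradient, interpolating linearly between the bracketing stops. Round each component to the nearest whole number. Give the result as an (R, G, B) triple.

76% lies between the 48% and 82% stops, so the local fraction is t = (76 − 48)/(82 − 48) = 28/34 ≈ 0.8235.
R = 91 + 0.8235 × (123 − 91) = 117.352 → 117
G = 147 + 0.8235 × (220 − 147) = 207.115 → 207
B = 187 + 0.8235 × (149 − 187) = 155.707 → 156

(117, 207, 156)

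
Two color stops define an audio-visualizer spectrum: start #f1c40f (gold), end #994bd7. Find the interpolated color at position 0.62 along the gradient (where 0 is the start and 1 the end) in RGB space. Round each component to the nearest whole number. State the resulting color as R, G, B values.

(186, 121, 139)

#f1c40f → (241, 196, 15); #994bd7 → (153, 75, 215).
R = 241 + 0.62 × (153 − 241) = 241 + 0.62 × -88 = 186.44 → 186
G = 196 + 0.62 × (75 − 196) = 196 + 0.62 × -121 = 120.98 → 121
B = 15 + 0.62 × (215 − 15) = 15 + 0.62 × 200 = 139 → 139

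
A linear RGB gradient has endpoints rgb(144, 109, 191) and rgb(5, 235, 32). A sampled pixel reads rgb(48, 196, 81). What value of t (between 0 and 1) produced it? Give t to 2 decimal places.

0.69

Invert the lerp on the B channel (largest span, 159): t = (81 − 191) / (32 − 191) = -110/-159 = 0.69182.
Check on R: (48 − 144)/(5 − 144) = 0.6906 ✓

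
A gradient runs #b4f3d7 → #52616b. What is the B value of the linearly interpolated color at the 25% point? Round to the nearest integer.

B₁ = 215 (from #b4f3d7), B₂ = 107 (from #52616b).
B = 215 + 0.25 × (107 − 215) = 188 → 188

188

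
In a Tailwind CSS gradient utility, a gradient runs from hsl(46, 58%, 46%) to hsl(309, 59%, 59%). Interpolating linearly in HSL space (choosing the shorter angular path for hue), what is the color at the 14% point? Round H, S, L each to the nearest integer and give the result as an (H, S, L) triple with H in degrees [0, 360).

Hue: 309 − 46 = 263°, but |263| > 180 so the shorter arc goes the other way: Δh = 263 − 360 = -97°.
H = 46 + 0.14 × (-97) = 32.42 → 32°
S = 58 + 0.14 × (59 − 58) = 58.14 → 58%
L = 46 + 0.14 × (59 − 46) = 47.82 → 48%

(32, 58, 48)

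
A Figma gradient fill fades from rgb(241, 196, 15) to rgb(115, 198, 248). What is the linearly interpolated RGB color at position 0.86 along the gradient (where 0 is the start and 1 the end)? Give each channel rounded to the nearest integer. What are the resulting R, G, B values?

(133, 198, 215)

R = 241 + 0.86 × (115 − 241) = 241 + 0.86 × -126 = 132.64 → 133
G = 196 + 0.86 × (198 − 196) = 196 + 0.86 × 2 = 197.72 → 198
B = 15 + 0.86 × (248 − 15) = 15 + 0.86 × 233 = 215.38 → 215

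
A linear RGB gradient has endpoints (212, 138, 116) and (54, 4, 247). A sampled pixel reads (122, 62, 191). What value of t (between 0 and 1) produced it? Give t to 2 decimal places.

Invert the lerp on the R channel (largest span, 158): t = (122 − 212) / (54 − 212) = -90/-158 = 0.56962.
Check on G: (62 − 138)/(4 − 138) = 0.5672 ✓

0.57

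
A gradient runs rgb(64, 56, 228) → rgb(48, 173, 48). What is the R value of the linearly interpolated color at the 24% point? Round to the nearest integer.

60

R = 64 + 0.24 × (48 − 64) = 60.16 → 60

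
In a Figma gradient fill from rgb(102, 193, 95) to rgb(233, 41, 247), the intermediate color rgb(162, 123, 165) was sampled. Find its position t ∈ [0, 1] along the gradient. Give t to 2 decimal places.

Invert the lerp on the G channel (largest span, 152): t = (123 − 193) / (41 − 193) = -70/-152 = 0.46053.
Check on R: (162 − 102)/(233 − 102) = 0.458 ✓

0.46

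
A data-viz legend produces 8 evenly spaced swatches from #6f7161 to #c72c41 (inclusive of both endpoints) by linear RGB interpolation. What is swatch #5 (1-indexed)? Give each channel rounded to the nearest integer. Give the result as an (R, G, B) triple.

(161, 74, 79)

With 8 swatches and endpoints inclusive, swatch 5 sits at t = (5 − 1)/(8 − 1) = 4/7 ≈ 0.5714.
#6f7161 → (111, 113, 97); #c72c41 → (199, 44, 65).
R = 111 + 0.5714 × (199 − 111) = 161.283 → 161
G = 113 + 0.5714 × (44 − 113) = 73.573 → 74
B = 97 + 0.5714 × (65 − 97) = 78.715 → 79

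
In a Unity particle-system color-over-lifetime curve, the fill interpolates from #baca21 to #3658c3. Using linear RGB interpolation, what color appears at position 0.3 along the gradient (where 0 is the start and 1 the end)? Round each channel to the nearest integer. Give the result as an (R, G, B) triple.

(146, 168, 82)

#baca21 → (186, 202, 33); #3658c3 → (54, 88, 195).
R = 186 + 0.3 × (54 − 186) = 186 + 0.3 × -132 = 146.4 → 146
G = 202 + 0.3 × (88 − 202) = 202 + 0.3 × -114 = 167.8 → 168
B = 33 + 0.3 × (195 − 33) = 33 + 0.3 × 162 = 81.6 → 82
So the blended color is (146, 168, 82), about #92a852.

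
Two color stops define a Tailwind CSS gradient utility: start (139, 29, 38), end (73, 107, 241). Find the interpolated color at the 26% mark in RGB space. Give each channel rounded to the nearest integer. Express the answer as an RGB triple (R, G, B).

(122, 49, 91)

26% corresponds to t = 0.26.
R = 139 + 0.26 × (73 − 139) = 139 + 0.26 × -66 = 121.84 → 122
G = 29 + 0.26 × (107 − 29) = 29 + 0.26 × 78 = 49.28 → 49
B = 38 + 0.26 × (241 − 38) = 38 + 0.26 × 203 = 90.78 → 91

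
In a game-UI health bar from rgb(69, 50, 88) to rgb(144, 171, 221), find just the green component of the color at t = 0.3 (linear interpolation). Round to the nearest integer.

G = 50 + 0.3 × (171 − 50) = 86.3 → 86

86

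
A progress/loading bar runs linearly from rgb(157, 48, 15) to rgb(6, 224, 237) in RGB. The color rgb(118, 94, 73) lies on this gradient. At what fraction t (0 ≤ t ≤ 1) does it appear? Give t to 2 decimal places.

Invert the lerp on the B channel (largest span, 222): t = (73 − 15) / (237 − 15) = 58/222 = 0.26126.
Check on R: (118 − 157)/(6 − 157) = 0.2583 ✓

0.26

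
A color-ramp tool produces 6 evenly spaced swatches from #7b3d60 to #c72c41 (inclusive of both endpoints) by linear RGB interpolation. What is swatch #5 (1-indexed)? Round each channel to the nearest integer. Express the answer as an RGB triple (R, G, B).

With 6 swatches and endpoints inclusive, swatch 5 sits at t = (5 − 1)/(6 − 1) = 4/5 ≈ 0.8.
#7b3d60 → (123, 61, 96); #c72c41 → (199, 44, 65).
R = 123 + 0.8 × (199 − 123) = 183.8 → 184
G = 61 + 0.8 × (44 − 61) = 47.4 → 47
B = 96 + 0.8 × (65 − 96) = 71.2 → 71

(184, 47, 71)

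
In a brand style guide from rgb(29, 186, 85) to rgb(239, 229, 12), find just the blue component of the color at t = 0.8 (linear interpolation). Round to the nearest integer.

B = 85 + 0.8 × (12 − 85) = 26.6 → 27

27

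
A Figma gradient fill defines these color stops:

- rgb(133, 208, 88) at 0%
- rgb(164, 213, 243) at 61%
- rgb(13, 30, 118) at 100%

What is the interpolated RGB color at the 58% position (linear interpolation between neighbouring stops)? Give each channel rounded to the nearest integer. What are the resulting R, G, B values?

(162, 213, 235)

58% lies between the 0% and 61% stops, so the local fraction is t = (58 − 0)/(61 − 0) = 58/61 ≈ 0.9508.
R = 133 + 0.9508 × (164 − 133) = 162.475 → 162
G = 208 + 0.9508 × (213 − 208) = 212.754 → 213
B = 88 + 0.9508 × (243 − 88) = 235.374 → 235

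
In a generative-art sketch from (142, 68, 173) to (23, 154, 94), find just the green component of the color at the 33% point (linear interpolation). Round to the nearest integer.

96

G = 68 + 0.33 × (154 − 68) = 96.38 → 96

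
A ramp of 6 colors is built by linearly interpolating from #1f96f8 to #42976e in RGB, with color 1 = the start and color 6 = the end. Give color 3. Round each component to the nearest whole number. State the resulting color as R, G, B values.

With 6 swatches and endpoints inclusive, swatch 3 sits at t = (3 − 1)/(6 − 1) = 2/5 ≈ 0.4.
#1f96f8 → (31, 150, 248); #42976e → (66, 151, 110).
R = 31 + 0.4 × (66 − 31) = 45 → 45
G = 150 + 0.4 × (151 − 150) = 150.4 → 150
B = 248 + 0.4 × (110 − 248) = 192.8 → 193

(45, 150, 193)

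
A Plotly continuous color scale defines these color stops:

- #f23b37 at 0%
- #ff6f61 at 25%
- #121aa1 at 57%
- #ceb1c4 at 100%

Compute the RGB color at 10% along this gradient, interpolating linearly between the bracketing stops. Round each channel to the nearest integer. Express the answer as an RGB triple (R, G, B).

(247, 80, 72)

10% lies between the 0% and 25% stops, so the local fraction is t = (10 − 0)/(25 − 0) = 10/25 ≈ 0.4.
#f23b37 → (242, 59, 55); #ff6f61 → (255, 111, 97).
R = 242 + 0.4 × (255 − 242) = 247.2 → 247
G = 59 + 0.4 × (111 − 59) = 79.8 → 80
B = 55 + 0.4 × (97 − 55) = 71.8 → 72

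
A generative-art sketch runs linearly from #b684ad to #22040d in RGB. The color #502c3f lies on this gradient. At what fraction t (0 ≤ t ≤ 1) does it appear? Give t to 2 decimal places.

0.69

Invert the lerp on the B channel (largest span, 160): t = (63 − 173) / (13 − 173) = -110/-160 = 0.6875.
Check on R: (80 − 182)/(34 − 182) = 0.6892 ✓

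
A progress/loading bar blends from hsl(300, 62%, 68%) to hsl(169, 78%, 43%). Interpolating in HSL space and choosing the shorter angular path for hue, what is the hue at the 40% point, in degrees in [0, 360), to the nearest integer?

248

Hue arc: Δh = 169 − 300 = -131° (|Δh| ≤ 180, already the shorter path).
H = 300 + 0.4 × (-131) = 247.6 → 248°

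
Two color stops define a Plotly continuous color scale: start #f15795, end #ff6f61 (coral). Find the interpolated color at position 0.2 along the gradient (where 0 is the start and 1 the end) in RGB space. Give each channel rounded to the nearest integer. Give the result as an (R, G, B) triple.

(244, 92, 139)

#f15795 → (241, 87, 149); #ff6f61 → (255, 111, 97).
R = 241 + 0.2 × (255 − 241) = 241 + 0.2 × 14 = 243.8 → 244
G = 87 + 0.2 × (111 − 87) = 87 + 0.2 × 24 = 91.8 → 92
B = 149 + 0.2 × (97 − 149) = 149 + 0.2 × -52 = 138.6 → 139
So the blended color is (244, 92, 139), about #f45c8b.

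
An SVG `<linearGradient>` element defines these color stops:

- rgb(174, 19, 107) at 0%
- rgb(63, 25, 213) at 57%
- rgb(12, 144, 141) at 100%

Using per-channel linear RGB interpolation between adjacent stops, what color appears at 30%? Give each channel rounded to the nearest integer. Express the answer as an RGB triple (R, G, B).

(116, 22, 163)

30% lies between the 0% and 57% stops, so the local fraction is t = (30 − 0)/(57 − 0) = 30/57 ≈ 0.5263.
R = 174 + 0.5263 × (63 − 174) = 115.581 → 116
G = 19 + 0.5263 × (25 − 19) = 22.158 → 22
B = 107 + 0.5263 × (213 − 107) = 162.788 → 163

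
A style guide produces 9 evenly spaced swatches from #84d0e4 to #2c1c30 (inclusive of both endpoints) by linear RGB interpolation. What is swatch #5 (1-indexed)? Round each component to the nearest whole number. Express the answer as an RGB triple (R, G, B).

With 9 swatches and endpoints inclusive, swatch 5 sits at t = (5 − 1)/(9 − 1) = 4/8 ≈ 0.5.
#84d0e4 → (132, 208, 228); #2c1c30 → (44, 28, 48).
R = 132 + 0.5 × (44 − 132) = 88 → 88
G = 208 + 0.5 × (28 − 208) = 118 → 118
B = 228 + 0.5 × (48 − 228) = 138 → 138

(88, 118, 138)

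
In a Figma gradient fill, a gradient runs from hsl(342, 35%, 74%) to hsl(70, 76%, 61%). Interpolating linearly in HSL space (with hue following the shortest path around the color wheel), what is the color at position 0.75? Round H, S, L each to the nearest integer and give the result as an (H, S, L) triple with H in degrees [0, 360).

Hue: 70 − 342 = -272°, but |-272| > 180 so the shorter arc goes the other way: Δh = -272 + 360 = 88°.
H = 342 + 0.75 × (88) = 408 → 408 → 408 mod 360 = 48°
S = 35 + 0.75 × (76 − 35) = 65.75 → 66%
L = 74 + 0.75 × (61 − 74) = 64.25 → 64%

(48, 66, 64)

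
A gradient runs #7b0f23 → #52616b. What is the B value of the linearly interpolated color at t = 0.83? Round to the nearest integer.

B₁ = 35 (from #7b0f23), B₂ = 107 (from #52616b).
B = 35 + 0.83 × (107 − 35) = 94.76 → 95

95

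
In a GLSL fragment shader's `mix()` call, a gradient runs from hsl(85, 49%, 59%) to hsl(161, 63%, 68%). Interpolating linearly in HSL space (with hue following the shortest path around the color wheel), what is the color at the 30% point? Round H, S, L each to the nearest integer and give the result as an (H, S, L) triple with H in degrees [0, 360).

(108, 53, 62)

Hue arc: Δh = 161 − 85 = 76° (|Δh| ≤ 180, already the shorter path).
H = 85 + 0.3 × (76) = 107.8 → 108°
S = 49 + 0.3 × (63 − 49) = 53.2 → 53%
L = 59 + 0.3 × (68 − 59) = 61.7 → 62%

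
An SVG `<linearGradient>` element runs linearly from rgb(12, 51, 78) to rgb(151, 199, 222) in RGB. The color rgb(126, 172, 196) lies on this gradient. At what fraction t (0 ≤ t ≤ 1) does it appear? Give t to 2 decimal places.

0.82

Invert the lerp on the G channel (largest span, 148): t = (172 − 51) / (199 − 51) = 121/148 = 0.81757.
Check on R: (126 − 12)/(151 − 12) = 0.8201 ✓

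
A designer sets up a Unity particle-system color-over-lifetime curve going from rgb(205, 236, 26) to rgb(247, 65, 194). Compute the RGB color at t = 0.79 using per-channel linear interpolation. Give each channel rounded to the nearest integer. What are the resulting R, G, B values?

(238, 101, 159)

R = 205 + 0.79 × (247 − 205) = 205 + 0.79 × 42 = 238.18 → 238
G = 236 + 0.79 × (65 − 236) = 236 + 0.79 × -171 = 100.91 → 101
B = 26 + 0.79 × (194 − 26) = 26 + 0.79 × 168 = 158.72 → 159
So the blended color is (238, 101, 159), about #ee659f.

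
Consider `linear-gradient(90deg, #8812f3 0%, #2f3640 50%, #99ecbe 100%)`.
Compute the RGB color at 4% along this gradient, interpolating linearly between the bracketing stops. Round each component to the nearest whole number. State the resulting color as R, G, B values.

(129, 21, 229)

4% lies between the 0% and 50% stops, so the local fraction is t = (4 − 0)/(50 − 0) = 4/50 ≈ 0.08.
#8812f3 → (136, 18, 243); #2f3640 → (47, 54, 64).
R = 136 + 0.08 × (47 − 136) = 128.88 → 129
G = 18 + 0.08 × (54 − 18) = 20.88 → 21
B = 243 + 0.08 × (64 − 243) = 228.68 → 229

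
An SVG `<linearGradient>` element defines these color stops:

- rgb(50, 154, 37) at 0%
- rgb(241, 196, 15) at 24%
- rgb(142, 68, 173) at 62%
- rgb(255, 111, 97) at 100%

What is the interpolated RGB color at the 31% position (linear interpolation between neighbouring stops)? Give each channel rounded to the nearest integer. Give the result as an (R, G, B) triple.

31% lies between the 24% and 62% stops, so the local fraction is t = (31 − 24)/(62 − 24) = 7/38 ≈ 0.1842.
R = 241 + 0.1842 × (142 − 241) = 222.764 → 223
G = 196 + 0.1842 × (68 − 196) = 172.422 → 172
B = 15 + 0.1842 × (173 − 15) = 44.104 → 44

(223, 172, 44)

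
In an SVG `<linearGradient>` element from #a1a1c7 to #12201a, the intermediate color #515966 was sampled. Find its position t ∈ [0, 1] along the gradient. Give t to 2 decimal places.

Invert the lerp on the B channel (largest span, 173): t = (102 − 199) / (26 − 199) = -97/-173 = 0.56069.
Check on R: (81 − 161)/(18 − 161) = 0.5594 ✓

0.56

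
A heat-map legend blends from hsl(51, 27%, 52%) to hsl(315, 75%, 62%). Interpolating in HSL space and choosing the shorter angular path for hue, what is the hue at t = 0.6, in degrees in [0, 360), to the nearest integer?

Hue: 315 − 51 = 264°, but |264| > 180 so the shorter arc goes the other way: Δh = 264 − 360 = -96°.
H = 51 + 0.6 × (-96) = -6.6 → -7 → -7 mod 360 = 353°

353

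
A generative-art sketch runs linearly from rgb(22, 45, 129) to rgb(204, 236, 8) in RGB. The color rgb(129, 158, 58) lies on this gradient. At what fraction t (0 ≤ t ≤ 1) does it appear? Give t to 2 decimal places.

0.59

Invert the lerp on the G channel (largest span, 191): t = (158 − 45) / (236 − 45) = 113/191 = 0.59162.
Check on R: (129 − 22)/(204 − 22) = 0.5879 ✓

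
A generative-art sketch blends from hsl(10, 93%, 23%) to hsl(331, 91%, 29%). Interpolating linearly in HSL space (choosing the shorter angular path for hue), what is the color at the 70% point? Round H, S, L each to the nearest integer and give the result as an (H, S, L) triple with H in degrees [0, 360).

(343, 92, 27)

Hue: 331 − 10 = 321°, but |321| > 180 so the shorter arc goes the other way: Δh = 321 − 360 = -39°.
H = 10 + 0.7 × (-39) = -17.3 → -17 → -17 mod 360 = 343°
S = 93 + 0.7 × (91 − 93) = 91.6 → 92%
L = 23 + 0.7 × (29 − 23) = 27.2 → 27%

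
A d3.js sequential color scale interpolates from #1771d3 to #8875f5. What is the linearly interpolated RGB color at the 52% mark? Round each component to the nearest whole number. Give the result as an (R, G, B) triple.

#1771d3 → (23, 113, 211); #8875f5 → (136, 117, 245).
52% corresponds to t = 0.52.
R = 23 + 0.52 × (136 − 23) = 23 + 0.52 × 113 = 81.76 → 82
G = 113 + 0.52 × (117 − 113) = 113 + 0.52 × 4 = 115.08 → 115
B = 211 + 0.52 × (245 − 211) = 211 + 0.52 × 34 = 228.68 → 229
So the blended color is (82, 115, 229), about #5273e5.

(82, 115, 229)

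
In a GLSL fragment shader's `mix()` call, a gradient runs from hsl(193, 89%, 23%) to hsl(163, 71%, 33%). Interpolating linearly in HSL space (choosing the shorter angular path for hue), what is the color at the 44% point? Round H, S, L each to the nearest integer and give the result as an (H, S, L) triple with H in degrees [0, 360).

(180, 81, 27)

Hue arc: Δh = 163 − 193 = -30° (|Δh| ≤ 180, already the shorter path).
H = 193 + 0.44 × (-30) = 179.8 → 180°
S = 89 + 0.44 × (71 − 89) = 81.08 → 81%
L = 23 + 0.44 × (33 − 23) = 27.4 → 27%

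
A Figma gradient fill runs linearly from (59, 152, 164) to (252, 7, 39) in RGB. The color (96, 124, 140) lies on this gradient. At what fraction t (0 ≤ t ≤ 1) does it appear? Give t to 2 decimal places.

0.19

Invert the lerp on the R channel (largest span, 193): t = (96 − 59) / (252 − 59) = 37/193 = 0.19171.
Check on G: (124 − 152)/(7 − 152) = 0.1931 ✓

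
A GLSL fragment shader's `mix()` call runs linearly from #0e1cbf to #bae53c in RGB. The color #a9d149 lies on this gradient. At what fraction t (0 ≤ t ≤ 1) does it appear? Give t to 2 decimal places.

0.90

Invert the lerp on the G channel (largest span, 201): t = (209 − 28) / (229 − 28) = 181/201 = 0.9005.
Check on R: (169 − 14)/(186 − 14) = 0.9012 ✓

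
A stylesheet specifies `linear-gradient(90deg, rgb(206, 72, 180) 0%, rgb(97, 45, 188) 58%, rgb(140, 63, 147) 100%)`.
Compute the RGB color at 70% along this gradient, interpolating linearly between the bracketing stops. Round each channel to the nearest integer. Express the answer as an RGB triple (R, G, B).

70% lies between the 58% and 100% stops, so the local fraction is t = (70 − 58)/(100 − 58) = 12/42 ≈ 0.2857.
R = 97 + 0.2857 × (140 − 97) = 109.285 → 109
G = 45 + 0.2857 × (63 − 45) = 50.143 → 50
B = 188 + 0.2857 × (147 − 188) = 176.286 → 176

(109, 50, 176)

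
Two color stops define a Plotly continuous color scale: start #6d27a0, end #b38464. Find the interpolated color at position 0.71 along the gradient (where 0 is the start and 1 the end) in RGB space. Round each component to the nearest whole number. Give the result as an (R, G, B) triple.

(159, 105, 117)

#6d27a0 → (109, 39, 160); #b38464 → (179, 132, 100).
R = 109 + 0.71 × (179 − 109) = 109 + 0.71 × 70 = 158.7 → 159
G = 39 + 0.71 × (132 − 39) = 39 + 0.71 × 93 = 105.03 → 105
B = 160 + 0.71 × (100 − 160) = 160 + 0.71 × -60 = 117.4 → 117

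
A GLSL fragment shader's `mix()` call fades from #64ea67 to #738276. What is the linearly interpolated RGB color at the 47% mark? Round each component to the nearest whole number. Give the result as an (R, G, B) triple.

(107, 185, 110)

#64ea67 → (100, 234, 103); #738276 → (115, 130, 118).
47% corresponds to t = 0.47.
R = 100 + 0.47 × (115 − 100) = 100 + 0.47 × 15 = 107.05 → 107
G = 234 + 0.47 × (130 − 234) = 234 + 0.47 × -104 = 185.12 → 185
B = 103 + 0.47 × (118 − 103) = 103 + 0.47 × 15 = 110.05 → 110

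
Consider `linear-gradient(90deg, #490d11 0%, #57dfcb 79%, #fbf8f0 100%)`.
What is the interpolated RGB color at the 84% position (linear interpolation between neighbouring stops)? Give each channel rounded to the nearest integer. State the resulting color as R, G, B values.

(126, 229, 212)

84% lies between the 79% and 100% stops, so the local fraction is t = (84 − 79)/(100 − 79) = 5/21 ≈ 0.2381.
#57dfcb → (87, 223, 203); #fbf8f0 → (251, 248, 240).
R = 87 + 0.2381 × (251 − 87) = 126.048 → 126
G = 223 + 0.2381 × (248 − 223) = 228.952 → 229
B = 203 + 0.2381 × (240 − 203) = 211.81 → 212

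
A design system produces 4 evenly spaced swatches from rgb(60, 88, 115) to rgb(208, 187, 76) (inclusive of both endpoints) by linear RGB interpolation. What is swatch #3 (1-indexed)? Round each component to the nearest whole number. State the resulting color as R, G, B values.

With 4 swatches and endpoints inclusive, swatch 3 sits at t = (3 − 1)/(4 − 1) = 2/3 ≈ 0.6667.
R = 60 + 0.6667 × (208 − 60) = 158.672 → 159
G = 88 + 0.6667 × (187 − 88) = 154.003 → 154
B = 115 + 0.6667 × (76 − 115) = 88.999 → 89

(159, 154, 89)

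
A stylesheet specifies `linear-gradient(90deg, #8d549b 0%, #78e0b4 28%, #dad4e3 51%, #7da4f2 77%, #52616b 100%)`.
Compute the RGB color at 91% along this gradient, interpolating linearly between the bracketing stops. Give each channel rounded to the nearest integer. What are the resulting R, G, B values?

(99, 123, 160)

91% lies between the 77% and 100% stops, so the local fraction is t = (91 − 77)/(100 − 77) = 14/23 ≈ 0.6087.
#7da4f2 → (125, 164, 242); #52616b → (82, 97, 107).
R = 125 + 0.6087 × (82 − 125) = 98.826 → 99
G = 164 + 0.6087 × (97 − 164) = 123.217 → 123
B = 242 + 0.6087 × (107 − 242) = 159.825 → 160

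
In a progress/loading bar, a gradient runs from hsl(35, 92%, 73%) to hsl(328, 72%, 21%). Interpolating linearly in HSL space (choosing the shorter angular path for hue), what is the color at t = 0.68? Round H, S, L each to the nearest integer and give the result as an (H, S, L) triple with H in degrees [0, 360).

(349, 78, 38)

Hue: 328 − 35 = 293°, but |293| > 180 so the shorter arc goes the other way: Δh = 293 − 360 = -67°.
H = 35 + 0.68 × (-67) = -10.56 → -11 → -11 mod 360 = 349°
S = 92 + 0.68 × (72 − 92) = 78.4 → 78%
L = 73 + 0.68 × (21 − 73) = 37.64 → 38%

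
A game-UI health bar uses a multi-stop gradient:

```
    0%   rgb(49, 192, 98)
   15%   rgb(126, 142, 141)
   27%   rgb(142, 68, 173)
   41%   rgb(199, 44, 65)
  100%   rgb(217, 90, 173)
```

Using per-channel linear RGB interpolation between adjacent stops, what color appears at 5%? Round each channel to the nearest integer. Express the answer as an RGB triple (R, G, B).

5% lies between the 0% and 15% stops, so the local fraction is t = (5 − 0)/(15 − 0) = 5/15 ≈ 0.3333.
R = 49 + 0.3333 × (126 − 49) = 74.664 → 75
G = 192 + 0.3333 × (142 − 192) = 175.335 → 175
B = 98 + 0.3333 × (141 − 98) = 112.332 → 112

(75, 175, 112)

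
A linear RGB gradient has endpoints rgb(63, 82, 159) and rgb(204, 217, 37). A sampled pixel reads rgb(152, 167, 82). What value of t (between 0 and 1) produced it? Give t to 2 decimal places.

Invert the lerp on the R channel (largest span, 141): t = (152 − 63) / (204 − 63) = 89/141 = 0.63121.
Check on G: (167 − 82)/(217 − 82) = 0.6296 ✓

0.63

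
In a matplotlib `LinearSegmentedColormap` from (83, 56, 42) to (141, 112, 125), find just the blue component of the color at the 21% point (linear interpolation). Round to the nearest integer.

B = 42 + 0.21 × (125 − 42) = 59.43 → 59

59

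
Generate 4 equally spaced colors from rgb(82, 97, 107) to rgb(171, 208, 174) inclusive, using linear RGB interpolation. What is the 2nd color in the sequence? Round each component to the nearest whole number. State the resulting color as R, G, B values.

(112, 134, 129)

With 4 swatches and endpoints inclusive, swatch 2 sits at t = (2 − 1)/(4 − 1) = 1/3 ≈ 0.3333.
R = 82 + 0.3333 × (171 − 82) = 111.664 → 112
G = 97 + 0.3333 × (208 − 97) = 133.996 → 134
B = 107 + 0.3333 × (174 − 107) = 129.331 → 129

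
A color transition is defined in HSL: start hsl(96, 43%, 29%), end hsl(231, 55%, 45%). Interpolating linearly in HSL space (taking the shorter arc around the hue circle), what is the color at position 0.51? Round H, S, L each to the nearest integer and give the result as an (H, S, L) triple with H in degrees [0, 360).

(165, 49, 37)

Hue arc: Δh = 231 − 96 = 135° (|Δh| ≤ 180, already the shorter path).
H = 96 + 0.51 × (135) = 164.85 → 165°
S = 43 + 0.51 × (55 − 43) = 49.12 → 49%
L = 29 + 0.51 × (45 − 29) = 37.16 → 37%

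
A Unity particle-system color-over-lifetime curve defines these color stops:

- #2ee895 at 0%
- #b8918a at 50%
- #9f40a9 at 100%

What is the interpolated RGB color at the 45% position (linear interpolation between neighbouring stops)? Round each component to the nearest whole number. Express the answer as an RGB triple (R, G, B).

45% lies between the 0% and 50% stops, so the local fraction is t = (45 − 0)/(50 − 0) = 45/50 ≈ 0.9.
#2ee895 → (46, 232, 149); #b8918a → (184, 145, 138).
R = 46 + 0.9 × (184 − 46) = 170.2 → 170
G = 232 + 0.9 × (145 − 232) = 153.7 → 154
B = 149 + 0.9 × (138 − 149) = 139.1 → 139

(170, 154, 139)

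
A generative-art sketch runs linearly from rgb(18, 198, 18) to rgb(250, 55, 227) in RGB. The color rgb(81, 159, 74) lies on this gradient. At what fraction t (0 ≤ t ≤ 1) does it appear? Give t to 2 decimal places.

Invert the lerp on the R channel (largest span, 232): t = (81 − 18) / (250 − 18) = 63/232 = 0.27155.
Check on G: (159 − 198)/(55 − 198) = 0.2727 ✓

0.27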